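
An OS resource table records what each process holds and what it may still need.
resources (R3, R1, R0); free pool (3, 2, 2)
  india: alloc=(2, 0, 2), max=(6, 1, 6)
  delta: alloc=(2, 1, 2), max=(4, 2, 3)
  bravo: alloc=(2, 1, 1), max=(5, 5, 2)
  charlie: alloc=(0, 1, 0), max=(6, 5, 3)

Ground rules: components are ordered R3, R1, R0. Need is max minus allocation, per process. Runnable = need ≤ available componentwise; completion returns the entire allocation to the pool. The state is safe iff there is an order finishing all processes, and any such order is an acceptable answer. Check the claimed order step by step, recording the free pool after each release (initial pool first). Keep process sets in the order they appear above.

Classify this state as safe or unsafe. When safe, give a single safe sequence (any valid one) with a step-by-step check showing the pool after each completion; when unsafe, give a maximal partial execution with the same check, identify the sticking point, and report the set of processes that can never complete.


UNSAFE — no complete ordering exists.
Key observation: the pool after delta, india is (7, 3, 6); every surviving request exceeds it in R1, so progress ends there.
A maximal execution: delta, india — then nothing else fits. Check, step by step:
  pool = (3, 2, 2)
  run delta (needs (2, 1, 1), free (3, 2, 2)); after release of (2, 1, 2) the pool is (5, 3, 4)
  run india (needs (4, 1, 4), free (5, 3, 4)); after release of (2, 0, 2) the pool is (7, 3, 6)
  blocked: bravo wants (3, 4, 1), pool (7, 3, 6) — not enough R1
  blocked: charlie wants (6, 4, 3), pool (7, 3, 6) — not enough R1
Processes that can never finish: bravo and charlie.


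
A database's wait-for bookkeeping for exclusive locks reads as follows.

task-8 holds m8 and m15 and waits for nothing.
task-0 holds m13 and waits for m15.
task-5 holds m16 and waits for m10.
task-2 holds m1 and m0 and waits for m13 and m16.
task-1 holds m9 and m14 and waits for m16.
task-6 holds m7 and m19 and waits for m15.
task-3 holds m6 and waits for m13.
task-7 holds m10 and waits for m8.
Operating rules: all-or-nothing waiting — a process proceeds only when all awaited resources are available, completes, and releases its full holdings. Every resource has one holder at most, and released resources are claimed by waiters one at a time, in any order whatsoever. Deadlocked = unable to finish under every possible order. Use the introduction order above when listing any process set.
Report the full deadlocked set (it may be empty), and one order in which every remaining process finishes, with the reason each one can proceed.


The deadlocked set is empty.
Key observation: all waits point, directly or indirectly, at processes that can finish, so nothing is permanently blocked.
The rest can finish in the order task-8, task-7, task-6, task-5, task-0, task-1, task-3, task-2.
Walking it through:
  task-8: no waits; runs immediately, freeing m8 and m15
  run task-7 (all its waits — m8 — are resolved); releases m10
  run task-6 (all its waits — m15 — are resolved); releases m7 and m19
  run task-5 (all its waits — m10 — are resolved); releases m16
  run task-0 (all its waits — m15 — are resolved); releases m13
  run task-1 (all its waits — m16 — are resolved); releases m9 and m14
  run task-3 (all its waits — m13 — are resolved); releases m6
  run task-2 (all its waits — m13 and m16 — are resolved); releases m1 and m0


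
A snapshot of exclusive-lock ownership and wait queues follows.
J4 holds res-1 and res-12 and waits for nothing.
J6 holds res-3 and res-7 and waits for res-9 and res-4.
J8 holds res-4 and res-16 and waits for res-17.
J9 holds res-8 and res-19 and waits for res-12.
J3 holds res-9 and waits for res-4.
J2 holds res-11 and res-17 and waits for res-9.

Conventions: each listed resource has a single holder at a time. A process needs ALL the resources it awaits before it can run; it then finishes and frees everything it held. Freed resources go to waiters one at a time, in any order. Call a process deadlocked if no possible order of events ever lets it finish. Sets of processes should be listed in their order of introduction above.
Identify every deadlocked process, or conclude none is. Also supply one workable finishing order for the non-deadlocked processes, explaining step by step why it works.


The deadlocked set is J6, J8, J3 and J2.
Key observation: along J8 -> J2 -> J3 -> J8, each member waits on what the next one holds — a deadlock; J6 waits into the deadlock from upstream.
A valid finishing order for the others: J4, J9.
Verifying each step:
  J4: no waits; runs immediately, freeing res-1 and res-12
  J9 waits on res-12 — all released -> runs and releases res-8 and res-19


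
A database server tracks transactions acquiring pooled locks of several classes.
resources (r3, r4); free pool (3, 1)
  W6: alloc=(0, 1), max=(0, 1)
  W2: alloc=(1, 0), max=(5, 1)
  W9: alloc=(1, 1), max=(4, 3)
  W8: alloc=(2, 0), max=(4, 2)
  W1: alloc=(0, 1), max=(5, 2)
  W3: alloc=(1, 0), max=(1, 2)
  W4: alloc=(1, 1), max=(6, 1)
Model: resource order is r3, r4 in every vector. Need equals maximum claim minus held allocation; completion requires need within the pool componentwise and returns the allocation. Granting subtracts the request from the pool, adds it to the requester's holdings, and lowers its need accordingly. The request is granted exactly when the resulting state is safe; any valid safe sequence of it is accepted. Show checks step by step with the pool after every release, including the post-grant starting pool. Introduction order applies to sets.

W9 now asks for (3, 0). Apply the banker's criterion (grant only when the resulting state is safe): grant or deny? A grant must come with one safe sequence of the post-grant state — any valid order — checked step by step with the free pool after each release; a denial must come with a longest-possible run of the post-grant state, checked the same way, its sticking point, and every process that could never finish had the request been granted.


GRANT. The post-grant state is safe; one safe sequence: W6, W3, W9, W4, W1, W8, W2.
Key observation: post-grant, (0, 1) remains, and an order beginning with W6 completes everyone.
Check on the post-grant state, step by step:
  pool = (0, 1)
  run W6 (needs (0, 0), free (0, 1)); after release of (0, 1) the pool is (0, 2)
  run W3 (needs (0, 2), free (0, 2)); after release of (1, 0) the pool is (1, 2)
  run W9 (needs (0, 2), free (1, 2)); after release of (4, 1) the pool is (5, 3)
  run W4 (needs (5, 0), free (5, 3)); after release of (1, 1) the pool is (6, 4)
  run W1 (needs (5, 1), free (6, 4)); after release of (0, 1) the pool is (6, 5)
  run W8 (needs (2, 2), free (6, 5)); after release of (2, 0) the pool is (8, 5)
  run W2 (needs (4, 1), free (8, 5)); after release of (1, 0) the pool is (9, 5)


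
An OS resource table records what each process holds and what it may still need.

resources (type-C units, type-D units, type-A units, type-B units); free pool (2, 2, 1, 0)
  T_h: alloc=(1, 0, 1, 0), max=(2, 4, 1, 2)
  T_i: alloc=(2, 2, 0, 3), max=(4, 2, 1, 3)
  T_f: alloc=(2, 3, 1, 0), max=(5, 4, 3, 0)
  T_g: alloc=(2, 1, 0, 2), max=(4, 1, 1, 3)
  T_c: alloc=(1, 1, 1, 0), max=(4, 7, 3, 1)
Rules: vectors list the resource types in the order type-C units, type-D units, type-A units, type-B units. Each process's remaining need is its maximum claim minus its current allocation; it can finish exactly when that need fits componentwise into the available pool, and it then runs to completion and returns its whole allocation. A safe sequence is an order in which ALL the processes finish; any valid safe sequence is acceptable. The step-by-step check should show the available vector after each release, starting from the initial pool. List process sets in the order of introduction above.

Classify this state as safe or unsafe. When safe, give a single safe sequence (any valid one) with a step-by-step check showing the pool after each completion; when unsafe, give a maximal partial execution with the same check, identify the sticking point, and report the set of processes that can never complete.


The state is SAFE; one workable sequence: T_i, T_g, T_h, T_f, T_c.
Key observation: T_i is the earliest step where a requested resource binds exactly: need (2, 0, 1, 0), pool (2, 2, 1, 0) at its turn.
Walking it through:
  pool = (2, 2, 1, 0)
  T_i needs (2, 0, 1, 0) <= (2, 2, 1, 0) -> finishes; pool += (2, 2, 0, 3) = (4, 4, 1, 3)
  T_g needs (2, 0, 1, 1) <= (4, 4, 1, 3) -> finishes; pool += (2, 1, 0, 2) = (6, 5, 1, 5)
  T_h needs (1, 4, 0, 2) <= (6, 5, 1, 5) -> finishes; pool += (1, 0, 1, 0) = (7, 5, 2, 5)
  T_f needs (3, 1, 2, 0) <= (7, 5, 2, 5) -> finishes; pool += (2, 3, 1, 0) = (9, 8, 3, 5)
  T_c needs (3, 6, 2, 1) <= (9, 8, 3, 5) -> finishes; pool += (1, 1, 1, 0) = (10, 9, 4, 5)


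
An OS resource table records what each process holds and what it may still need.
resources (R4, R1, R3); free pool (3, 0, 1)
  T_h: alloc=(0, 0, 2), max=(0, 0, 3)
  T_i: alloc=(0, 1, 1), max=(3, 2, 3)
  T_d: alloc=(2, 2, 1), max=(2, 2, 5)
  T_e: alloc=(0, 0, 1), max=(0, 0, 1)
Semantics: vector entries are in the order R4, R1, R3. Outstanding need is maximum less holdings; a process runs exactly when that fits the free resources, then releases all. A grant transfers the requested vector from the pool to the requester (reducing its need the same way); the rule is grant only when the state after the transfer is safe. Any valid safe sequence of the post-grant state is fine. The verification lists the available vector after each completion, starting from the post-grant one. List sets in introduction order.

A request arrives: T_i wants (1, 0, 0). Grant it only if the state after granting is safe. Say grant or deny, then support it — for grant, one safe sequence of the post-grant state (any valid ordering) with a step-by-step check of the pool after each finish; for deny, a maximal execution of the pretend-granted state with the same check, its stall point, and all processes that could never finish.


GRANT: granting preserves safety; a valid post-grant sequence is T_e, T_h, T_d, T_i.
Key observation: after the grant the pool drops to (2, 0, 1), which still lets T_e finish first and unwind the rest.
Check on the post-grant state, step by step:
  pool = (2, 0, 1)
  T_e needs (0, 0, 0) <= (2, 0, 1) -> finishes; pool += (0, 0, 1) = (2, 0, 2)
  T_h needs (0, 0, 1) <= (2, 0, 2) -> finishes; pool += (0, 0, 2) = (2, 0, 4)
  T_d needs (0, 0, 4) <= (2, 0, 4) -> finishes; pool += (2, 2, 1) = (4, 2, 5)
  T_i needs (2, 1, 2) <= (4, 2, 5) -> finishes; pool += (1, 1, 1) = (5, 3, 6)


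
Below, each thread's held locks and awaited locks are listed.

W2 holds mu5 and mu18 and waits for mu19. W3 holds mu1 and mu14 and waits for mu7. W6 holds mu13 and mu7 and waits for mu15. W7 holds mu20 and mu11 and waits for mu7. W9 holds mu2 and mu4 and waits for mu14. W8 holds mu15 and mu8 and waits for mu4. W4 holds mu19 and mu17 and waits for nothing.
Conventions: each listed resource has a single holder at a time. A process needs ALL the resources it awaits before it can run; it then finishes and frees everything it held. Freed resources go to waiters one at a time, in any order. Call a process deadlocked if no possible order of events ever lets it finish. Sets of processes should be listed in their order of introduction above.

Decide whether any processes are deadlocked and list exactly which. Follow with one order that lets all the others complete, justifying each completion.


Deadlocked set: W3, W6, W7, W9 and W8.
Key observation: along W3 -> W6 -> W8 -> W9 -> W3, each member waits on what the next one holds — a deadlock; W7 waits into the deadlock from upstream.
A valid finishing order for the others: W4, W2.
Check, step by step:
  run W4 (it waits on nothing); releases mu19 and mu17
  W2: everything it awaited (mu19) is free; runs, freeing mu5 and mu18


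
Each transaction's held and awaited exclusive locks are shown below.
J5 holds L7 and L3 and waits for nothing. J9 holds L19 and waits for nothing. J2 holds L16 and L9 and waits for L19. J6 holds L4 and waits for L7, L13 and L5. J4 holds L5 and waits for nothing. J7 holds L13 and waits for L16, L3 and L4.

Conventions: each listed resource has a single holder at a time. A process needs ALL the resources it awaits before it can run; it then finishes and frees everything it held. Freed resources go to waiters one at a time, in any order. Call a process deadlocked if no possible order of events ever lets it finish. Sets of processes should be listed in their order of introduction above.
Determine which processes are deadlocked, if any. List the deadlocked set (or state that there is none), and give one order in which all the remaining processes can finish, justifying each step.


The deadlocked set is J6 and J7.
Key observation: along J6 -> J7 -> J6, each member waits on what the next one holds — a deadlock; no other process is dragged down with it.
A valid finishing order for the others: J5, J4, J9, J2.
Check, step by step:
  run J5 (it waits on nothing); releases L7 and L3
  run J4 (it waits on nothing); releases L5
  run J9 (it waits on nothing); releases L19
  J2: everything it awaited (L19) is free; runs, freeing L16 and L9


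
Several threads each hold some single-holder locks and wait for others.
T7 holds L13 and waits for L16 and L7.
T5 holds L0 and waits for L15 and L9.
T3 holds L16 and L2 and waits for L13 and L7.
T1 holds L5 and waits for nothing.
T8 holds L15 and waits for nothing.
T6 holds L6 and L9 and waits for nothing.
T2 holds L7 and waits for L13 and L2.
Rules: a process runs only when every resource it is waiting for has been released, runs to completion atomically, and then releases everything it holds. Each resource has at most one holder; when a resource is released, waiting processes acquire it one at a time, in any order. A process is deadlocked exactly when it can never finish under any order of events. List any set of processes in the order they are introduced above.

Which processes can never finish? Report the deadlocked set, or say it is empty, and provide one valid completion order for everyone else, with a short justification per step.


Deadlocked: T7, T3 and T2.
Key observation: T7 -> T3 -> T7 is a circular wait — nothing in it can go first; T2 is caught in further circular waits.
One completion order for the rest: T8, T6, T5, T1.
Verifying each step:
  run T8 (it waits on nothing); releases L15
  run T6 (it waits on nothing); releases L6 and L9
  run T5 (all its waits — L15 and L9 — are resolved); releases L0
  run T1 (it waits on nothing); releases L5


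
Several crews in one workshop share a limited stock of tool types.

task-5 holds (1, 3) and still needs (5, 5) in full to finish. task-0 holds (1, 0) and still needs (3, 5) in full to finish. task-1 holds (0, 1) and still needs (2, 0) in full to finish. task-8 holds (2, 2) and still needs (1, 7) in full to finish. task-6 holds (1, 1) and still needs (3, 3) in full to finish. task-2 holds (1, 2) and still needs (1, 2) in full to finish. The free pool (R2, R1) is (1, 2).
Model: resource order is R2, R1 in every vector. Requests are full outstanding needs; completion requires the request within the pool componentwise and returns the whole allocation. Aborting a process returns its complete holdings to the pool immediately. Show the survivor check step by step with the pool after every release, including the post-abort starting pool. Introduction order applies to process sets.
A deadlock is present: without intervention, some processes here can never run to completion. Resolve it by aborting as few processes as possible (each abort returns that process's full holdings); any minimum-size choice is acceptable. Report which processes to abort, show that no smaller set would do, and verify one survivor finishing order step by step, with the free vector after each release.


The answer: abort task-8.
Key observation: task-6 could never have finished before the abort; with (2, 2) returned by task-8, it fits at step 2.
Minimality: the empty abort set fails — the state is deadlocked as it stands.
Survivors finish in the order: task-2, task-6, task-0, task-5, task-1. Verifying each step (pool after the aborts first):
  pool = (3, 4)
  task-2: need (1, 2) fits (3, 4); releases (1, 2), pool now (4, 6)
  task-6: need (3, 3) fits (4, 6); releases (1, 1), pool now (5, 7)
  task-0: need (3, 5) fits (5, 7); releases (1, 0), pool now (6, 7)
  task-5: need (5, 5) fits (6, 7); releases (1, 3), pool now (7, 10)
  task-1: need (2, 0) fits (7, 10); releases (0, 1), pool now (7, 11)


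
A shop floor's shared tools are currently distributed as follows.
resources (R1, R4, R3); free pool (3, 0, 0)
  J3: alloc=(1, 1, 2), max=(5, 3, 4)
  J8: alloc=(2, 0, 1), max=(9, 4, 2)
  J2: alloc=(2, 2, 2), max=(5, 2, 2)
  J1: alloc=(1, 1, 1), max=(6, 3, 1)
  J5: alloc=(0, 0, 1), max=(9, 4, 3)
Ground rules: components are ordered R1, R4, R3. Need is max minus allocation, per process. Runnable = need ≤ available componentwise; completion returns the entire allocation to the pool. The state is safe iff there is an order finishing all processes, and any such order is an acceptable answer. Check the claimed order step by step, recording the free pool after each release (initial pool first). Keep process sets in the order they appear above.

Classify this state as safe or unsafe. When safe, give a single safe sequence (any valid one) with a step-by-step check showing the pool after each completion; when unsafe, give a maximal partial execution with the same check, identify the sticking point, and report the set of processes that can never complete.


SAFE — a valid safe sequence is J2, J3, J1, J8, J5.
Key observation: reading the order forward, J2 is the first process whose need (3, 0, 0) meets the free pool (3, 0, 0) exactly on a resource it requests.
Step-by-step check:
  pool = (3, 0, 0)
  J2 needs (3, 0, 0) <= (3, 0, 0) -> finishes; pool += (2, 2, 2) = (5, 2, 2)
  J3 needs (4, 2, 2) <= (5, 2, 2) -> finishes; pool += (1, 1, 2) = (6, 3, 4)
  J1 needs (5, 2, 0) <= (6, 3, 4) -> finishes; pool += (1, 1, 1) = (7, 4, 5)
  J8 needs (7, 4, 1) <= (7, 4, 5) -> finishes; pool += (2, 0, 1) = (9, 4, 6)
  J5 needs (9, 4, 2) <= (9, 4, 6) -> finishes; pool += (0, 0, 1) = (9, 4, 7)


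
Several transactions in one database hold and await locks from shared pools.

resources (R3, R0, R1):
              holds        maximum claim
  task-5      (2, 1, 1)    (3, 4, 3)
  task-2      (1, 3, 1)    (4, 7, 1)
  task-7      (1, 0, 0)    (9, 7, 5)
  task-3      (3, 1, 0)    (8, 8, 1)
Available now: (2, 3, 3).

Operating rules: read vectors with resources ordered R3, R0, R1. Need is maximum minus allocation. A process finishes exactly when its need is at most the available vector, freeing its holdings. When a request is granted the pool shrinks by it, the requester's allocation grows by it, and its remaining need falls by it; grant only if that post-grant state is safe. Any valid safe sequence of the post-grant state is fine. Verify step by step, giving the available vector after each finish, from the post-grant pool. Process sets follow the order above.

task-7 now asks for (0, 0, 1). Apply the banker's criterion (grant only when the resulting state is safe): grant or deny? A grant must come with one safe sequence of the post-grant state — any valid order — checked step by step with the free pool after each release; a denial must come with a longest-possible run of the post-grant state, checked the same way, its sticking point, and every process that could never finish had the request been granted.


GRANT. The post-grant state is safe; one safe sequence: task-5, task-2, task-3, task-7.
Key observation: even at the reduced pool (2, 3, 2), task-5 fits immediately, so safety survives the grant.
Check on the post-grant state, step by step:
  pool = (2, 3, 2)
  task-5: need (1, 3, 2) fits (2, 3, 2); releases (2, 1, 1), pool now (4, 4, 3)
  task-2: need (3, 4, 0) fits (4, 4, 3); releases (1, 3, 1), pool now (5, 7, 4)
  task-3: need (5, 7, 1) fits (5, 7, 4); releases (3, 1, 0), pool now (8, 8, 4)
  task-7: need (8, 7, 4) fits (8, 8, 4); releases (1, 0, 1), pool now (9, 8, 5)


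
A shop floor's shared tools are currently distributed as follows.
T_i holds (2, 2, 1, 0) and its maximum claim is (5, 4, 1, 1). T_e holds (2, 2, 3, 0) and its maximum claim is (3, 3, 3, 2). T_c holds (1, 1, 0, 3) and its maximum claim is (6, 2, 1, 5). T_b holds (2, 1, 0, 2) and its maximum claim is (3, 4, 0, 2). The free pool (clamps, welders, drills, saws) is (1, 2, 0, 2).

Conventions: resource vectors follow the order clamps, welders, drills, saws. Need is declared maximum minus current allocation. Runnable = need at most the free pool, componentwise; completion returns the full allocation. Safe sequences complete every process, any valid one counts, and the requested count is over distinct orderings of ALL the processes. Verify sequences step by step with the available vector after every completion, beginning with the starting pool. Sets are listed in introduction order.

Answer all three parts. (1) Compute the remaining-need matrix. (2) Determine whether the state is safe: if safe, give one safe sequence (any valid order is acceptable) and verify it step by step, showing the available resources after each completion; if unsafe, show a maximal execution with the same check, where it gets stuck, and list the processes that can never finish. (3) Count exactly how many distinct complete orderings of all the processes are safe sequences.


(1) Remaining need (order clamps, welders, drills, saws):
  T_i: (3, 2, 0, 1)
  T_e: (1, 1, 0, 2)
  T_c: (5, 1, 1, 2)
  T_b: (1, 3, 0, 0)
(2) The state is SAFE; one workable sequence: T_e, T_b, T_i, T_c.
Key observation: reading the order forward, T_e is the first process whose need (1, 1, 0, 2) meets the free pool (1, 2, 0, 2) exactly on a resource it requests.
Step-by-step check:
  pool = (1, 2, 0, 2)
  run T_e (needs (1, 1, 0, 2), free (1, 2, 0, 2)); after release of (2, 2, 3, 0) the pool is (3, 4, 3, 2)
  run T_b (needs (1, 3, 0, 0), free (3, 4, 3, 2)); after release of (2, 1, 0, 2) the pool is (5, 5, 3, 4)
  run T_i (needs (3, 2, 0, 1), free (5, 5, 3, 4)); after release of (2, 2, 1, 0) the pool is (7, 7, 4, 4)
  run T_c (needs (5, 1, 1, 2), free (7, 7, 4, 4)); after release of (1, 1, 0, 3) the pool is (8, 8, 4, 7)
(3) The exact count: 4 of the possible complete orderings are safe sequences.


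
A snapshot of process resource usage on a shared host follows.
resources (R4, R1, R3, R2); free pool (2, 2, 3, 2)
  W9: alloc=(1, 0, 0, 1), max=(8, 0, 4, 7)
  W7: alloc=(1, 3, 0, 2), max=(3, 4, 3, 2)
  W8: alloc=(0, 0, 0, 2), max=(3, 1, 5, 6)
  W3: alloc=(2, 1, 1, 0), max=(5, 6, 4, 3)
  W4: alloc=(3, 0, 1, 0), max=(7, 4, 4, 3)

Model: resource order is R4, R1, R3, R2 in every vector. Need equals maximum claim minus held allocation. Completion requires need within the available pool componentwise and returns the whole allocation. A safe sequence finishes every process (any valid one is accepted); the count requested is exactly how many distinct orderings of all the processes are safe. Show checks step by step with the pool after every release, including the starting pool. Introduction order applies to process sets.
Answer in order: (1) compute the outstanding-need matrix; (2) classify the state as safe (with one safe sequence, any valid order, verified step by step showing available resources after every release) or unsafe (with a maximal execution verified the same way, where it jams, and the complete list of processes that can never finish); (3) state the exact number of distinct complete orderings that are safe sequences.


(1) Outstanding need per process (order R4, R1, R3, R2):
  W9: (7, 0, 4, 6)
  W7: (2, 1, 3, 0)
  W8: (3, 1, 5, 4)
  W3: (3, 5, 3, 3)
  W4: (4, 4, 3, 3)
(2) SAFE — a valid safe sequence is W7, W3, W4, W8, W9.
Key observation: the first exact fit in this order is W7 — it needs (2, 1, 3, 0) with (2, 2, 3, 2) free, meeting a requested resource to the last unit.
Walking it through:
  pool = (2, 2, 3, 2)
  run W7 (needs (2, 1, 3, 0), free (2, 2, 3, 2)); after release of (1, 3, 0, 2) the pool is (3, 5, 3, 4)
  run W3 (needs (3, 5, 3, 3), free (3, 5, 3, 4)); after release of (2, 1, 1, 0) the pool is (5, 6, 4, 4)
  run W4 (needs (4, 4, 3, 3), free (5, 6, 4, 4)); after release of (3, 0, 1, 0) the pool is (8, 6, 5, 4)
  run W8 (needs (3, 1, 5, 4), free (8, 6, 5, 4)); after release of (0, 0, 0, 2) the pool is (8, 6, 5, 6)
  run W9 (needs (7, 0, 4, 6), free (8, 6, 5, 6)); after release of (1, 0, 0, 1) the pool is (9, 6, 5, 7)
(3) Precisely 1 of the possible complete orderings is a safe sequence.


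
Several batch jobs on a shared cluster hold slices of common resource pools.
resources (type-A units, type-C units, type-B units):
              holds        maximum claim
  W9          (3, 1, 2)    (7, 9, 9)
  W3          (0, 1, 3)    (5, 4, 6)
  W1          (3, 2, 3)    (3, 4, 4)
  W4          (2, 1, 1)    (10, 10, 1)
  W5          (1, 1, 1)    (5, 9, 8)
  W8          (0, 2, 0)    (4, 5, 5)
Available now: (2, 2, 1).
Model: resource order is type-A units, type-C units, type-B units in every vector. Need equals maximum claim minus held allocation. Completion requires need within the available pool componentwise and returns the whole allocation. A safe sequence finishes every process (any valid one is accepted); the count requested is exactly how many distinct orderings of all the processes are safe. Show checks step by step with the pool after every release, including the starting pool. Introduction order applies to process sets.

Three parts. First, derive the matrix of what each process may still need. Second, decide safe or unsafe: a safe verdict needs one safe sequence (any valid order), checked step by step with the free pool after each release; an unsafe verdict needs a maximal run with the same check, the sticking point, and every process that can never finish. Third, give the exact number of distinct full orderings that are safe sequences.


(1) Need matrix, components ordered type-A units, type-C units, type-B units:
  W9: (4, 8, 7)
  W3: (5, 3, 3)
  W1: (0, 2, 1)
  W4: (8, 9, 0)
  W5: (4, 8, 7)
  W8: (4, 3, 5)
(2) UNSAFE.
Key observation: type-C units is the bottleneck — with W1, W3, W8 done the pool holds (5, 7, 7), short of every remaining need.
Going as far as possible: W1, W3, W8; after that, nothing fits. Walking it through:
  pool = (2, 2, 1)
  run W1 (needs (0, 2, 1), free (2, 2, 1)); after release of (3, 2, 3) the pool is (5, 4, 4)
  run W3 (needs (5, 3, 3), free (5, 4, 4)); after release of (0, 1, 3) the pool is (5, 5, 7)
  run W8 (needs (4, 3, 5), free (5, 5, 7)); after release of (0, 2, 0) the pool is (5, 7, 7)
  W9 still needs (4, 8, 7) but only (5, 7, 7) is free — short on type-C units
  W4 still needs (8, 9, 0) but only (5, 7, 7) is free — short on type-A units and type-C units
  W5 still needs (4, 8, 7) but only (5, 7, 7) is free — short on type-C units
Never able to finish: W9, W4 and W5.
(3) Exactly 0 of the possible complete orderings are safe sequences.


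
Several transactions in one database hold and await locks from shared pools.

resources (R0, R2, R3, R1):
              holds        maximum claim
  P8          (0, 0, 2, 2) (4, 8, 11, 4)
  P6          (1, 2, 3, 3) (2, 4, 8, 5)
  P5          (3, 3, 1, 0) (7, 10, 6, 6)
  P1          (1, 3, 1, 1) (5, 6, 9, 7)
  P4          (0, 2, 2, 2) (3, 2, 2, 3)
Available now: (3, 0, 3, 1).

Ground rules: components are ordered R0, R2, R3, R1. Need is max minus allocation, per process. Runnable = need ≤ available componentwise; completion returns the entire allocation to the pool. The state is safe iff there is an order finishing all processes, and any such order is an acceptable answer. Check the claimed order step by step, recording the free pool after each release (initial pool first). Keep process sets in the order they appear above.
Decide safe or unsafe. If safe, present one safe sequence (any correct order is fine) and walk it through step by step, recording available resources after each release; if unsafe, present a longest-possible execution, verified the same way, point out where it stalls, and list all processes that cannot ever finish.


SAFE, for example via the order P4, P6, P1, P5, P8.
Key observation: P4 is the earliest step where a requested resource binds exactly: need (3, 0, 0, 1), pool (3, 0, 3, 1) at its turn.
Check, step by step:
  pool = (3, 0, 3, 1)
  P4: need (3, 0, 0, 1) fits (3, 0, 3, 1); releases (0, 2, 2, 2), pool now (3, 2, 5, 3)
  P6: need (1, 2, 5, 2) fits (3, 2, 5, 3); releases (1, 2, 3, 3), pool now (4, 4, 8, 6)
  P1: need (4, 3, 8, 6) fits (4, 4, 8, 6); releases (1, 3, 1, 1), pool now (5, 7, 9, 7)
  P5: need (4, 7, 5, 6) fits (5, 7, 9, 7); releases (3, 3, 1, 0), pool now (8, 10, 10, 7)
  P8: need (4, 8, 9, 2) fits (8, 10, 10, 7); releases (0, 0, 2, 2), pool now (8, 10, 12, 9)


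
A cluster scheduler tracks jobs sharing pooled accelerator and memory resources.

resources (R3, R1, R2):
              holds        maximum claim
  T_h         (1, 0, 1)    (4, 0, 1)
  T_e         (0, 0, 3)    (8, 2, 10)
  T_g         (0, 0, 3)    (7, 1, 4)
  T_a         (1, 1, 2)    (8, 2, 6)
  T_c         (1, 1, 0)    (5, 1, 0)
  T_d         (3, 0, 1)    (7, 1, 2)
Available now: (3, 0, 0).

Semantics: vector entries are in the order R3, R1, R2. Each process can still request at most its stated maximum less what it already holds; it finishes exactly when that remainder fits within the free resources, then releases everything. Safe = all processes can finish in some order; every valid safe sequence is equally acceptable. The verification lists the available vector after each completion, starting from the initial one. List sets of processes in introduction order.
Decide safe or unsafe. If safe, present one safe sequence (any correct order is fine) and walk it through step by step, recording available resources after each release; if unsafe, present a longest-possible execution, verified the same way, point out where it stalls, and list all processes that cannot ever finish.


SAFE. One safe sequence: T_h, T_c, T_d, T_g, T_a, T_e.
Key observation: T_h marks the first exact bind of the order: its need (3, 0, 0) fits the free (3, 0, 0) with zero slack on a requested resource.
Step-by-step check:
  pool = (3, 0, 0)
  T_h: need (3, 0, 0) fits (3, 0, 0); releases (1, 0, 1), pool now (4, 0, 1)
  T_c: need (4, 0, 0) fits (4, 0, 1); releases (1, 1, 0), pool now (5, 1, 1)
  T_d: need (4, 1, 1) fits (5, 1, 1); releases (3, 0, 1), pool now (8, 1, 2)
  T_g: need (7, 1, 1) fits (8, 1, 2); releases (0, 0, 3), pool now (8, 1, 5)
  T_a: need (7, 1, 4) fits (8, 1, 5); releases (1, 1, 2), pool now (9, 2, 7)
  T_e: need (8, 2, 7) fits (9, 2, 7); releases (0, 0, 3), pool now (9, 2, 10)


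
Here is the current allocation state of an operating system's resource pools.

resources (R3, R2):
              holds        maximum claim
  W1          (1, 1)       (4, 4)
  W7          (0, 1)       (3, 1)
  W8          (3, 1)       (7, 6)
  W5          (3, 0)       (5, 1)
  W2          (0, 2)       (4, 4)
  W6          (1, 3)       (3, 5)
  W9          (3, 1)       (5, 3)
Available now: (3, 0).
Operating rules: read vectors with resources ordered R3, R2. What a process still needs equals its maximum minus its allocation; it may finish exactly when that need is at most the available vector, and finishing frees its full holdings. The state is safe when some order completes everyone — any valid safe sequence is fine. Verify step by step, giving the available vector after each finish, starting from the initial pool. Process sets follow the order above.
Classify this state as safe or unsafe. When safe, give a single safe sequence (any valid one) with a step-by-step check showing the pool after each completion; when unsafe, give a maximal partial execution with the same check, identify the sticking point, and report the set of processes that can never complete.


UNSAFE.
Key observation: R2 is the bottleneck — with W7, W5 done the pool holds (6, 1), short of every remaining need.
Going as far as possible: W7, W5; after that, nothing fits. Check, step by step:
  pool = (3, 0)
  W7 needs (3, 0) <= (3, 0) -> finishes; pool += (0, 1) = (3, 1)
  W5 needs (2, 1) <= (3, 1) -> finishes; pool += (3, 0) = (6, 1)
  blocked: W1 wants (3, 3), pool (6, 1) — not enough R2
  blocked: W8 wants (4, 5), pool (6, 1) — not enough R2
  blocked: W2 wants (4, 2), pool (6, 1) — not enough R2
  blocked: W6 wants (2, 2), pool (6, 1) — not enough R2
  blocked: W9 wants (2, 2), pool (6, 1) — not enough R2
Never able to finish: W1, W8, W2, W6 and W9.


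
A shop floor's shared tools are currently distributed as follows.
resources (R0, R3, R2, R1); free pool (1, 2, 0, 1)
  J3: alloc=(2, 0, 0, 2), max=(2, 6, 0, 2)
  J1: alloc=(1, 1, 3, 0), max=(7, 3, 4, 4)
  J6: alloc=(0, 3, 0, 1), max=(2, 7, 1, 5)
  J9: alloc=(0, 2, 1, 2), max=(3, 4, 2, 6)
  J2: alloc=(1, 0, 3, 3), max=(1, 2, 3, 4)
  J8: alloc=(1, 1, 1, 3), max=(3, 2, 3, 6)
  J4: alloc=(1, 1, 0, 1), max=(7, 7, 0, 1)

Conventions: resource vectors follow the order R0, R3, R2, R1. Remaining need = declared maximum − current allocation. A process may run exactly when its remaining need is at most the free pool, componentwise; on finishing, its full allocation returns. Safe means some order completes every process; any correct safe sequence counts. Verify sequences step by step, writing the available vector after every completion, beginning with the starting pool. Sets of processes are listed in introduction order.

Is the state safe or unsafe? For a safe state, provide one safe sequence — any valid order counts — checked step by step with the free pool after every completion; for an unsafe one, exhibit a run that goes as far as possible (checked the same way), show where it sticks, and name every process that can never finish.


UNSAFE — no complete ordering exists.
Key observation: after J2, J8, J9, J6, J3 complete, (5, 8, 5, 12) is the best the pool ever gets, yet each leftover process wants more R0.
Going as far as possible: J2, J8, J9, J6, J3; after that, nothing fits. Walking it through:
  pool = (1, 2, 0, 1)
  run J2 (needs (0, 2, 0, 1), free (1, 2, 0, 1)); after release of (1, 0, 3, 3) the pool is (2, 2, 3, 4)
  run J8 (needs (2, 1, 2, 3), free (2, 2, 3, 4)); after release of (1, 1, 1, 3) the pool is (3, 3, 4, 7)
  run J9 (needs (3, 2, 1, 4), free (3, 3, 4, 7)); after release of (0, 2, 1, 2) the pool is (3, 5, 5, 9)
  run J6 (needs (2, 4, 1, 4), free (3, 5, 5, 9)); after release of (0, 3, 0, 1) the pool is (3, 8, 5, 10)
  run J3 (needs (0, 6, 0, 0), free (3, 8, 5, 10)); after release of (2, 0, 0, 2) the pool is (5, 8, 5, 12)
  J1 still needs (6, 2, 1, 4) but only (5, 8, 5, 12) is free — short on R0
  J4 still needs (6, 6, 0, 0) but only (5, 8, 5, 12) is free — short on R0
Processes that can never finish: J1 and J4.


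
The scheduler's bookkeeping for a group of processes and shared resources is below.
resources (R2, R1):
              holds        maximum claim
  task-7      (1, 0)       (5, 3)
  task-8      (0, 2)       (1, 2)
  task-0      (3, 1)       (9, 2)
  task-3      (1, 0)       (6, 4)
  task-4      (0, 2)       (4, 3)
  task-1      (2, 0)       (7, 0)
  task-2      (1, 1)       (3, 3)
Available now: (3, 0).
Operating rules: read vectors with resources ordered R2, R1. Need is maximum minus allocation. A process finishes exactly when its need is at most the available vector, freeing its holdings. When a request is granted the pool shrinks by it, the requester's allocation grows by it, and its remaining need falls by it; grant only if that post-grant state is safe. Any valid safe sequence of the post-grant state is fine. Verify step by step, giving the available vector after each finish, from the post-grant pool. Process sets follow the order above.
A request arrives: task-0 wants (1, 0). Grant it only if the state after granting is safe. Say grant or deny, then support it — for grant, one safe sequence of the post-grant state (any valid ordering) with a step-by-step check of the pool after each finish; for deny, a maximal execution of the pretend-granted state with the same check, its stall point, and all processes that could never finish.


DENY: after the grant no complete ordering would exist.
Key observation: once task-8, task-2 finish, the pool peaks at (3, 3) — and every remaining process still needs more R2 than that.
Pretend the grant happened; the run task-8, task-2 goes as far as possible. Check, step by step:
  pool = (2, 0)
  task-8 needs (1, 0) <= (2, 0) -> finishes; pool += (0, 2) = (2, 2)
  task-2 needs (2, 2) <= (2, 2) -> finishes; pool += (1, 1) = (3, 3)
  blocked: task-7 wants (4, 3), pool (3, 3) — not enough R2
  blocked: task-0 wants (5, 1), pool (3, 3) — not enough R2
  blocked: task-3 wants (5, 4), pool (3, 3) — not enough R2 and R1
  blocked: task-4 wants (4, 1), pool (3, 3) — not enough R2
  blocked: task-1 wants (5, 0), pool (3, 3) — not enough R2
Had the request been granted, task-7, task-0, task-3, task-4 and task-1 could never finish.


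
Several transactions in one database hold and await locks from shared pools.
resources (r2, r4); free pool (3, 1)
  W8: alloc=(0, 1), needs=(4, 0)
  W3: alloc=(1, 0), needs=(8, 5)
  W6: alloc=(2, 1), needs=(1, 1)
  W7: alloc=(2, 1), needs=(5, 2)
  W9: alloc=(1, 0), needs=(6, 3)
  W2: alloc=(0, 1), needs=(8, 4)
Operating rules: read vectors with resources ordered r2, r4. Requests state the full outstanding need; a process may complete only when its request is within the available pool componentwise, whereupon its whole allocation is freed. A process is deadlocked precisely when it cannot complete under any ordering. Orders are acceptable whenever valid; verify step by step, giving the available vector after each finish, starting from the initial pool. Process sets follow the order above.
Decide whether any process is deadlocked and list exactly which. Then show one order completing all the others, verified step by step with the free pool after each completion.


The deadlocked set is empty.
Key observation: no deadlock: W6 fits now, and the freed resources carry the rest through.
The rest can finish in the order W6, W7, W9, W8, W2, W3. Step-by-step check:
  pool = (3, 1)
  W6 needs (1, 1) <= (3, 1) -> finishes; pool += (2, 1) = (5, 2)
  W7 needs (5, 2) <= (5, 2) -> finishes; pool += (2, 1) = (7, 3)
  W9 needs (6, 3) <= (7, 3) -> finishes; pool += (1, 0) = (8, 3)
  W8 needs (4, 0) <= (8, 3) -> finishes; pool += (0, 1) = (8, 4)
  W2 needs (8, 4) <= (8, 4) -> finishes; pool += (0, 1) = (8, 5)
  W3 needs (8, 5) <= (8, 5) -> finishes; pool += (1, 0) = (9, 5)


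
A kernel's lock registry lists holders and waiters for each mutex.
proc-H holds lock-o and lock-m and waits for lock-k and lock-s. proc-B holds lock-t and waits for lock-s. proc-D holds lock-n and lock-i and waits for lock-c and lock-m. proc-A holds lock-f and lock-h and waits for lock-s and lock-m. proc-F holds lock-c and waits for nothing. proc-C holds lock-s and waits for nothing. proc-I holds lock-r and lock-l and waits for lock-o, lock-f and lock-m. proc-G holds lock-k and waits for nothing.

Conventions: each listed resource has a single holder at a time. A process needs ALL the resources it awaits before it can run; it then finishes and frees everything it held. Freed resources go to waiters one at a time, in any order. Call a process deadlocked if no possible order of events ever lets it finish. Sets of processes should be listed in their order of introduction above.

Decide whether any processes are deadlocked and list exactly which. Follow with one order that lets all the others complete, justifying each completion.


No process is deadlocked.
Key observation: the wait relation is loop-free; peeling off processes with no waits unwinds the whole state.
The rest can finish in the order proc-C, proc-F, proc-G, proc-B, proc-H, proc-A, proc-I, proc-D.
Step-by-step check:
  proc-C waits on nothing -> runs at once and releases lock-s
  proc-F waits on nothing -> runs at once and releases lock-c
  proc-G waits on nothing -> runs at once and releases lock-k
  proc-B: everything it awaited (lock-s) is free; runs, freeing lock-t
  proc-H: everything it awaited (lock-k and lock-s) is free; runs, freeing lock-o and lock-m
  proc-A: everything it awaited (lock-s and lock-m) is free; runs, freeing lock-f and lock-h
  proc-I: everything it awaited (lock-o, lock-f and lock-m) is free; runs, freeing lock-r and lock-l
  proc-D: everything it awaited (lock-c and lock-m) is free; runs, freeing lock-n and lock-i
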